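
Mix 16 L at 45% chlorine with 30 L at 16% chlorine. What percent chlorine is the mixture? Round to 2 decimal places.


Solute in mixture 1 = 45% of 16 L = 16*45/100 = 36/5 L
Solute in mixture 2 = 16% of 30 L = 30*16/100 = 24/5 L
Total solute = 36/5 + 24/5 = 12 L
Total volume = 16 + 30 = 46 L
Final concentration = 12/46 * 100 = 26.09%

26.09


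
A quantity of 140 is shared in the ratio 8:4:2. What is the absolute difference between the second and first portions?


Total parts = 8 + 4 + 2 = 14
Value per part = 140 / 14 = 10
Shares: 8*10=80, 4*10=40, 2*10=20
Second share = 40, first share = 80
Difference = |40 - 80| = 40

40


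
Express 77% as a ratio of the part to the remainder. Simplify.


Part = 77%, Remainder = 23%
Ratio = 77:23
GCD(77, 23) = 1
Simplify: 77:23 = 77:23

77:23


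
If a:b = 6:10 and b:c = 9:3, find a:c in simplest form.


Given a:b = 6:10 and b:c = 9:3
Make b consistent. Multiply first ratio by 9: a:b = 54:90
Multiply second ratio by 10: b:c = 90:30
Now b = 90 in both, so a:b:c = 54:90:30
Therefore a:c = 54:30
Simplify by GCD: a:c = 9:5

9:5


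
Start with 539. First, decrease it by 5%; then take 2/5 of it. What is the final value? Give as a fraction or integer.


Start with 539.
Step 1: Decrease by 5%: 539 * 95/100 = 10241/20
Step 2: Take 2/5: 10241/20 * 2/5 = 10241/50
Final result = 10241/50

10241/50


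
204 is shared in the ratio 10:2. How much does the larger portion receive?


Total parts = 10 + 2 = 12
Value per part = 204 / 12 = 17
First share = 10 * 17 = 170
Second share = 2 * 17 = 34
Larger share = 170

170


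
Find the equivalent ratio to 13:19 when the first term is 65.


Original ratio: 13:19
First term target: 65
Scale factor = 65 / 13 = 5
Multiply second term: 19 * 5 = 95
Equivalent ratio = 65:95

65:95


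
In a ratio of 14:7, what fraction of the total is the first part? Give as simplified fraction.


Total parts = 14 + 7 = 21
First part fraction = 14/21
Simplify: 14/21 = 2/3

2/3


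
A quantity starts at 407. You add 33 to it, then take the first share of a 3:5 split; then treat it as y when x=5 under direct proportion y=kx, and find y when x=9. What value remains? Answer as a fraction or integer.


Start with 407.
Step 1: Add 33: 407+33=440; split 3:5 first = 440*3/8 = 165
Step 2: Direct prop: k = (165)/5; new y = k*9 = 165*9/5 = 297
Final result = 297

297


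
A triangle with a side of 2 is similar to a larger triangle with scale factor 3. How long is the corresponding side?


Similar triangles have proportional sides
Scale factor = 3
Smaller side = 2
Corresponding larger side = 2 * 3
= 6

6


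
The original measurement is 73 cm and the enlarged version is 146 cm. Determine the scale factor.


Original length = 73 cm
Scaled length = 146 cm
Scale factor = 146 / 73
= 2

2


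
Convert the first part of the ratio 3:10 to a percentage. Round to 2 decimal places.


Total parts = 3 + 10 = 13
First part fraction = 3/13
Percentage = (3/13) * 100
= 0.230769 * 100
= 23.08%

23.08


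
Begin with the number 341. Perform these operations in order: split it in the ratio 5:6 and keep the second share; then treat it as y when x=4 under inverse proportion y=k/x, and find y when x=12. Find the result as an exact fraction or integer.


Start with 341.
Step 1: Split 5:6, second share = 341 * 6/11 = 186
Step 2: Inverse prop: k = (186)*4; new y = k/12 = 186*4/12 = 62
Final result = 62

62


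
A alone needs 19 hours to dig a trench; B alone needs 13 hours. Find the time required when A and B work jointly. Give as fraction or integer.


Rate of A = 1/19 job per hour
Rate of B = 1/13 job per hour
Combined rate = 1/19 + 1/13
Find common denominator: (13 + 19)/(19*13) = 32/247
Combined rate = 32/247 job per hour
Time together = 1 / (32/247) = 247/32 hours

247/32


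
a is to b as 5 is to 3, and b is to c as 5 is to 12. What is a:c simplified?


Given a:b = 5:3 and b:c = 5:12
Make b consistent. Multiply first ratio by 5: a:b = 25:15
Multiply second ratio by 3: b:c = 15:36
Now b = 15 in both, so a:b:c = 25:15:36
Therefore a:c = 25:36
Simplify by GCD: a:c = 25:36

25:36


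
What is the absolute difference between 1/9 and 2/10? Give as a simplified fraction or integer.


Simplify: 1/9 = 1/9 and 2/10 = 1/5
Find common denominator: LCD = 45
Convert: 5/45 and 9/45
Difference = |5 - 9|/45 = 4/45
Simplified = 4/45

4/45


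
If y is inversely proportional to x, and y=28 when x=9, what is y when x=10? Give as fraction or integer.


Inverse proportion: y = k/x
Find k: k = 9 * 28 = 252
Compute y at x=10: y = 252/10
y = 126/5

126/5


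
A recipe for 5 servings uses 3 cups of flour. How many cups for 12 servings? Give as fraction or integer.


Original: 3 cups for 5 servings
Target servings = 12
Scaling factor = 12/5
New amount = 3 * 12/5
= 36/5
= 36/5 cups

36/5


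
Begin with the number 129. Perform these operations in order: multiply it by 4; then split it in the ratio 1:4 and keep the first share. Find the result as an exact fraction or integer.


Start with 129.
Step 1: Multiply by 4: 129 * 4 = 516
Step 2: Split 1:4, first share = 516 * 1/5 = 516/5
Final result = 516/5

516/5


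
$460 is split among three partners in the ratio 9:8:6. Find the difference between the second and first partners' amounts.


Total parts = 9 + 8 + 6 = 23
Value per part = 460 / 23 = 20
Shares: 9*20=180, 8*20=160, 6*20=120
Second share = 160, first share = 180
Difference = |160 - 180| = 20

20


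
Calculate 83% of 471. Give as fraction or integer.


Compute 83% of 471
Convert percentage: 83% = 83/100
Multiply: 471 * 83/100
= 39093/100
= 39093/100

39093/100


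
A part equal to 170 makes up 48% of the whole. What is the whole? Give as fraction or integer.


Given: 170 is 48% of the whole
Set up: 170 = 48/100 * whole
whole = 170 * 100 / 48
whole = 17000 / 48
whole = 2125/6

2125/6


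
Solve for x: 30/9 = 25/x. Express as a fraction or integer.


Setting up: 30/9 = 25/x
Cross multiply: 30 * x = 9 * 25
30x = 225
x = 225/30
x = 15/2

15/2


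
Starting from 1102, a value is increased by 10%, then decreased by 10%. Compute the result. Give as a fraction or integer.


Start: 1102
Step 1: increase by 10% => multiply by 110/100
  1102 * 110/100 = 6061/5
Step 2: decrease by 10% => multiply by 90/100
  6061/5 * 90/100 = 54549/50
Final value = 54549/50

54549/50


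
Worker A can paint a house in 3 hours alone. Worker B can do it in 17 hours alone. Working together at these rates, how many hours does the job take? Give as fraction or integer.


Rate of A = 1/3 job per hour
Rate of B = 1/17 job per hour
Combined rate = 1/3 + 1/17
Find common denominator: (17 + 3)/(3*17) = 20/51
Combined rate = 20/51 job per hour
Time together = 1 / (20/51) = 51/20 hours

51/20


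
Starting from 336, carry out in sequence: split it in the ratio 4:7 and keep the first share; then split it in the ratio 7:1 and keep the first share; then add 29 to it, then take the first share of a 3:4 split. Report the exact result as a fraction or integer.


Start with 336.
Step 1: Split 4:7, first share = 336 * 4/11 = 1344/11
Step 2: Split 7:1, first share = 1344/11 * 7/8 = 1176/11
Step 3: Add 29: 1176/11+29=1495/11; split 3:4 first = 1495/11*3/7 = 4485/77
Final result = 4485/77

4485/77


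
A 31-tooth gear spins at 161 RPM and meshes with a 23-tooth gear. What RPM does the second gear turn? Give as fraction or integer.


Gear ratio: teeth_A * RPM_A = teeth_B * RPM_B
31 * 161 = 23 * RPM_B
4991 = 23 * RPM_B
RPM_B = 4991 / 23
RPM_B = 217

217


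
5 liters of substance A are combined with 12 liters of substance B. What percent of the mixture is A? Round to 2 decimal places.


Volume of A = 5 L
Volume of B = 12 L
Total volume = 5 + 12 = 17 L
Percentage of A = (5/17) * 100
= 29.41%

29.41


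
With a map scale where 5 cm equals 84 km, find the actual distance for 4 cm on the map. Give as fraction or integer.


Map scale: 5 cm = 84 km
Measured distance on map = 4 cm
Set up proportion: 4 * 84 / 5
= 336 / 5
= 336/5 km

336/5


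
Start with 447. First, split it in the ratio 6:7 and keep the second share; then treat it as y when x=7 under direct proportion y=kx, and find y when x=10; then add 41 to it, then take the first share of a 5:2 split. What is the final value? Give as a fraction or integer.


Start with 447.
Step 1: Split 6:7, second share = 447 * 7/13 = 3129/13
Step 2: Direct prop: k = (3129/13)/7; new y = k*10 = 3129/13*10/7 = 4470/13
Step 3: Add 41: 4470/13+41=5003/13; split 5:2 first = 5003/13*5/7 = 25015/91
Final result = 25015/91

25015/91


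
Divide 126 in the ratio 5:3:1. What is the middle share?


Ratio = 5:3:1
Total parts = 5 + 3 + 1 = 9
Value per part = 126 / 9 = 14
First share = 5 * 14 = 70
Middle share = 3 * 14 = 42
Third share = 1 * 14 = 14

42


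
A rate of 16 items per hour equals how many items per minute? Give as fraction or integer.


Converting from per hour to per minute
Rate = 16 items per hour
Divide by 60: 16/60
= 4/15 items per minute

4/15


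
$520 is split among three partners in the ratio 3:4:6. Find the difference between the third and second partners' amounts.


Total parts = 3 + 4 + 6 = 13
Value per part = 520 / 13 = 40
Shares: 3*40=120, 4*40=160, 6*40=240
Third share = 240, second share = 160
Difference = |240 - 160| = 80

80


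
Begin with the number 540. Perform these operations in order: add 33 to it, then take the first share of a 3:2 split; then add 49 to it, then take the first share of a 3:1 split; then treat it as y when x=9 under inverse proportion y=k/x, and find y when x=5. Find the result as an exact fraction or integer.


Start with 540.
Step 1: Add 33: 540+33=573; split 3:2 first = 573*3/5 = 1719/5
Step 2: Add 49: 1719/5+49=1964/5; split 3:1 first = 1964/5*3/4 = 1473/5
Step 3: Inverse prop: k = (1473/5)*9; new y = k/5 = 1473/5*9/5 = 13257/25
Final result = 13257/25

13257/25


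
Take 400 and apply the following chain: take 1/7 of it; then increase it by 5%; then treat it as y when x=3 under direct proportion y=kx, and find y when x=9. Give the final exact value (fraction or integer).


Start with 400.
Step 1: Take 1/7: 400 * 1/7 = 400/7
Step 2: Increase by 5%: 400/7 * 105/100 = 60
Step 3: Direct prop: k = (60)/3; new y = k*9 = 60*9/3 = 180
Final result = 180

180


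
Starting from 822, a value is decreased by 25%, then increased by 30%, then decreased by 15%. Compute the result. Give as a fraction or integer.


Start: 822
Step 1: decrease by 25% => multiply by 75/100
  822 * 75/100 = 1233/2
Step 2: increase by 30% => multiply by 130/100
  1233/2 * 130/100 = 16029/20
Step 3: decrease by 15% => multiply by 85/100
  16029/20 * 85/100 = 272493/400
Final value = 272493/400

272493/400


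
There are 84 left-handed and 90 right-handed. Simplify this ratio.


Find GCD(84, 90)
GCD = 6
Divide both by 6: 84/6 = 14, 90/6 = 15
Simplified ratio = 14:15

14:15


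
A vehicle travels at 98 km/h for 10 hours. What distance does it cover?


Using distance = speed * time
Speed = 98 km/h
Time = 10 hours
Distance = 98 * 10
= 980 km

980


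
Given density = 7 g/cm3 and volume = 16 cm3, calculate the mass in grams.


Using mass = density * volume
Density = 7 g/cm3
Volume = 16 cm3
Mass = 7 * 16
= 112 g

112


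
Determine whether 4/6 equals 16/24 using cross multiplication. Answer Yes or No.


Cross multiply to check 4/6 = 16/24
Left cross product: 4 * 24 = 96
Right cross product: 6 * 16 = 96
96 = 96
Equal, so proportions match => Yes

Yes


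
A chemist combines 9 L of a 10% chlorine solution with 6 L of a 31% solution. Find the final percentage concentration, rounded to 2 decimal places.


Solute in mixture 1 = 10% of 9 L = 9*10/100 = 9/10 L
Solute in mixture 2 = 31% of 6 L = 6*31/100 = 93/50 L
Total solute = 9/10 + 93/50 = 69/25 L
Total volume = 9 + 6 = 15 L
Final concentration = 69/25/15 * 100 = 18.40%

18.40


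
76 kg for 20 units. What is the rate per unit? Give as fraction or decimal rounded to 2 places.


Total kg = 76
Number of units = 20
Unit rate = 76 / 20
= 3.80 kg per unit

3.80


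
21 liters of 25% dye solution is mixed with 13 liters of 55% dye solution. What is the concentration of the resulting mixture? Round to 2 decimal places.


Solute in mixture 1 = 25% of 21 L = 21*25/100 = 21/4 L
Solute in mixture 2 = 55% of 13 L = 13*55/100 = 143/20 L
Total solute = 21/4 + 143/20 = 62/5 L
Total volume = 21 + 13 = 34 L
Final concentration = 62/5/34 * 100 = 36.47%

36.47


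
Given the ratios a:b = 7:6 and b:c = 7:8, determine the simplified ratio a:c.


Given a:b = 7:6 and b:c = 7:8
Make b consistent. Multiply first ratio by 7: a:b = 49:42
Multiply second ratio by 6: b:c = 42:48
Now b = 42 in both, so a:b:c = 49:42:48
Therefore a:c = 49:48
Simplify by GCD: a:c = 49:48

49:48


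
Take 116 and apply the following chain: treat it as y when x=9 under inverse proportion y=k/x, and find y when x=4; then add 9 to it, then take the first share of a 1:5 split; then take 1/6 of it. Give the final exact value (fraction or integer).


Start with 116.
Step 1: Inverse prop: k = (116)*9; new y = k/4 = 116*9/4 = 261
Step 2: Add 9: 261+9=270; split 1:5 first = 270*1/6 = 45
Step 3: Take 1/6: 45 * 1/6 = 15/2
Final result = 15/2

15/2


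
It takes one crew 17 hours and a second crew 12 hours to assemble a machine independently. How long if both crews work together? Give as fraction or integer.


Rate of A = 1/17 job per hour
Rate of B = 1/12 job per hour
Combined rate = 1/17 + 1/12
Find common denominator: (12 + 17)/(17*12) = 29/204
Combined rate = 29/204 job per hour
Time together = 1 / (29/204) = 204/29 hours

204/29


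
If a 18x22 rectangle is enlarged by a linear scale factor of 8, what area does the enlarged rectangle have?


Original dimensions: 18 x 22
Enlargement factor = 8
New width = 18 * 8 = 144
New height = 22 * 8 = 176
New area = 144 * 176 = 25344

25344


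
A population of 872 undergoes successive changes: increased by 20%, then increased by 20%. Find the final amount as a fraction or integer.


Start: 872
Step 1: increase by 20% => multiply by 120/100
  872 * 120/100 = 5232/5
Step 2: increase by 20% => multiply by 120/100
  5232/5 * 120/100 = 31392/25
Final value = 31392/25

31392/25


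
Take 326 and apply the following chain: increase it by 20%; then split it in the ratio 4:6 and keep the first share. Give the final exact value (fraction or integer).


Start with 326.
Step 1: Increase by 20%: 326 * 120/100 = 1956/5
Step 2: Split 4:6, first share = 1956/5 * 4/10 = 3912/25
Final result = 3912/25

3912/25


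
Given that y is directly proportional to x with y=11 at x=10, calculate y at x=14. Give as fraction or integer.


Direct proportion: y = kx
Find k: k = 11/10 = 11/10
Compute y at x=14: y = 11/10 * 14
y = 77/5

77/5


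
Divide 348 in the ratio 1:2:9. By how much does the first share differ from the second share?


Total parts = 1 + 2 + 9 = 12
Value per part = 348 / 12 = 29
Shares: 1*29=29, 2*29=58, 9*29=261
First share = 29, second share = 58
Difference = |29 - 58| = 29

29


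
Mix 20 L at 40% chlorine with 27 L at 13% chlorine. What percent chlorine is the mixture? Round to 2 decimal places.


Solute in mixture 1 = 40% of 20 L = 20*40/100 = 8 L
Solute in mixture 2 = 13% of 27 L = 27*13/100 = 351/100 L
Total solute = 8 + 351/100 = 1151/100 L
Total volume = 20 + 27 = 47 L
Final concentration = 1151/100/47 * 100 = 24.49%

24.49


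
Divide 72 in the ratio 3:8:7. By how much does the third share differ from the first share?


Total parts = 3 + 8 + 7 = 18
Value per part = 72 / 18 = 4
Shares: 3*4=12, 8*4=32, 7*4=28
Third share = 28, first share = 12
Difference = |28 - 12| = 16

16


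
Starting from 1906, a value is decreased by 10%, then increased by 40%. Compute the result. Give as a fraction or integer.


Start: 1906
Step 1: decrease by 10% => multiply by 90/100
  1906 * 90/100 = 8577/5
Step 2: increase by 40% => multiply by 140/100
  8577/5 * 140/100 = 60039/25
Final value = 60039/25

60039/25


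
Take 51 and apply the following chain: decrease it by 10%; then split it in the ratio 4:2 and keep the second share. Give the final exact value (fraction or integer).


Start with 51.
Step 1: Decrease by 10%: 51 * 90/100 = 459/10
Step 2: Split 4:2, second share = 459/10 * 2/6 = 153/10
Final result = 153/10

153/10


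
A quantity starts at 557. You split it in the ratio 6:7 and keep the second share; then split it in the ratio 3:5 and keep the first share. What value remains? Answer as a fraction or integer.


Start with 557.
Step 1: Split 6:7, second share = 557 * 7/13 = 3899/13
Step 2: Split 3:5, first share = 3899/13 * 3/8 = 11697/104
Final result = 11697/104

11697/104


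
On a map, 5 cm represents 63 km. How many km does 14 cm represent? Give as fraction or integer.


Map scale: 5 cm = 63 km
Measured distance on map = 14 cm
Set up proportion: 14 * 63 / 5
= 882 / 5
= 882/5 km

882/5


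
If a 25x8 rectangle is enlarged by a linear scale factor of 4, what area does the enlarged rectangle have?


Original dimensions: 25 x 8
Enlargement factor = 4
New width = 25 * 4 = 100
New height = 8 * 4 = 32
New area = 100 * 32 = 3200

3200


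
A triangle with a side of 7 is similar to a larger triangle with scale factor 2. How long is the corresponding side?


Similar triangles have proportional sides
Scale factor = 2
Smaller side = 7
Corresponding larger side = 7 * 2
= 14

14


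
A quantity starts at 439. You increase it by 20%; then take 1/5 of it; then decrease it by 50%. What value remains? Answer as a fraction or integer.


Start with 439.
Step 1: Increase by 20%: 439 * 120/100 = 2634/5
Step 2: Take 1/5: 2634/5 * 1/5 = 2634/25
Step 3: Decrease by 50%: 2634/25 * 50/100 = 1317/25
Final result = 1317/25

1317/25


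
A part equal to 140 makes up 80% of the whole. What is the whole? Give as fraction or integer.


Given: 140 is 80% of the whole
Set up: 140 = 80/100 * whole
whole = 140 * 100 / 80
whole = 14000 / 80
whole = 175

175


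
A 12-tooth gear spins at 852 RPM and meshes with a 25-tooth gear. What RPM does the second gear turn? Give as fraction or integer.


Gear ratio: teeth_A * RPM_A = teeth_B * RPM_B
12 * 852 = 25 * RPM_B
10224 = 25 * RPM_B
RPM_B = 10224 / 25
RPM_B = 10224/25

10224/25


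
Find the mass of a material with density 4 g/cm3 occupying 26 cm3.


Using mass = density * volume
Density = 4 g/cm3
Volume = 26 cm3
Mass = 4 * 26
= 104 g

104


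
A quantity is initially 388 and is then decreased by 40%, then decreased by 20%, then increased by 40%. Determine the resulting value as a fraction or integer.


Start: 388
Step 1: decrease by 40% => multiply by 60/100
  388 * 60/100 = 1164/5
Step 2: decrease by 20% => multiply by 80/100
  1164/5 * 80/100 = 4656/25
Step 3: increase by 40% => multiply by 140/100
  4656/25 * 140/100 = 32592/125
Final value = 32592/125

32592/125


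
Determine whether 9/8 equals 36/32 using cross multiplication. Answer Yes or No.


Cross multiply to check 9/8 = 36/32
Left cross product: 9 * 32 = 288
Right cross product: 8 * 36 = 288
288 = 288
Equal, so proportions match => Yes

Yes


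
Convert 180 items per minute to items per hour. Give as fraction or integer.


Converting from per minute to per hour
Rate = 180 items per minute
Multiply by 60: 180 * 60
= 10800 items per hour

10800


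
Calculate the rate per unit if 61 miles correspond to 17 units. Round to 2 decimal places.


Total miles = 61
Number of units = 17
Unit rate = 61 / 17
= 3.59 miles per unit

3.59


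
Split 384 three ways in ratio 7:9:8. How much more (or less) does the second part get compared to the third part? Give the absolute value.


Total parts = 7 + 9 + 8 = 24
Value per part = 384 / 24 = 16
Shares: 7*16=112, 9*16=144, 8*16=128
Second share = 144, third share = 128
Difference = |144 - 128| = 16

16


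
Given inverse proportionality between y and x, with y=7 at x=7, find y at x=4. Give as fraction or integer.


Inverse proportion: y = k/x
Find k: k = 7 * 7 = 49
Compute y at x=4: y = 49/4
y = 49/4

49/4


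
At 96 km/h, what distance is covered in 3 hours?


Using distance = speed * time
Speed = 96 km/h
Time = 3 hours
Distance = 96 * 3
= 288 km

288


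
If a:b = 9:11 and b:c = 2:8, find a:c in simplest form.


Given a:b = 9:11 and b:c = 2:8
Make b consistent. Multiply first ratio by 2: a:b = 18:22
Multiply second ratio by 11: b:c = 22:88
Now b = 22 in both, so a:b:c = 18:22:88
Therefore a:c = 18:88
Simplify by GCD: a:c = 9:44

9:44


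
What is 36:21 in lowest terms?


Find GCD(36, 21)
GCD = 3
Divide both by 3: 36/3 = 12, 21/3 = 7
Simplified ratio = 12:7

12:7


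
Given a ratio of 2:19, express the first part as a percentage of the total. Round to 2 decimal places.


Total parts = 2 + 19 = 21
First part fraction = 2/21
Percentage = (2/21) * 100
= 0.095238 * 100
= 9.52%

9.52


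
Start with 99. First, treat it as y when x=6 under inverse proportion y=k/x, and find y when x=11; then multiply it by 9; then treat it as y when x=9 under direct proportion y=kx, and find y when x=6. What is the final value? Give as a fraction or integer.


Start with 99.
Step 1: Inverse prop: k = (99)*6; new y = k/11 = 99*6/11 = 54
Step 2: Multiply by 9: 54 * 9 = 486
Step 3: Direct prop: k = (486)/9; new y = k*6 = 486*6/9 = 324
Final result = 324

324


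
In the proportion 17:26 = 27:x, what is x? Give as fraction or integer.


Setting up: 17/26 = 27/x
Cross multiply: 17 * x = 26 * 27
17x = 702
x = 702/17
x = 702/17

702/17


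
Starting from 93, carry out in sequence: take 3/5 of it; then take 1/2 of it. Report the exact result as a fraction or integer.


Start with 93.
Step 1: Take 3/5: 93 * 3/5 = 279/5
Step 2: Take 1/2: 279/5 * 1/2 = 279/10
Final result = 279/10

279/10


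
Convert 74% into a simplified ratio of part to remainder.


Part = 74%, Remainder = 26%
Ratio = 74:26
GCD(74, 26) = 2
Simplify: 37:13 = 37:13

37:13


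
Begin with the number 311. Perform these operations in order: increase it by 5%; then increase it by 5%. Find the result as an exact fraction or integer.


Start with 311.
Step 1: Increase by 5%: 311 * 105/100 = 6531/20
Step 2: Increase by 5%: 6531/20 * 105/100 = 137151/400
Final result = 137151/400

137151/400


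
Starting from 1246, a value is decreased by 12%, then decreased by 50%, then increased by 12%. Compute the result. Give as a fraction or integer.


Start: 1246
Step 1: decrease by 12% => multiply by 88/100
  1246 * 88/100 = 27412/25
Step 2: decrease by 50% => multiply by 50/100
  27412/25 * 50/100 = 13706/25
Step 3: increase by 12% => multiply by 112/100
  13706/25 * 112/100 = 383768/625
Final value = 383768/625

383768/625


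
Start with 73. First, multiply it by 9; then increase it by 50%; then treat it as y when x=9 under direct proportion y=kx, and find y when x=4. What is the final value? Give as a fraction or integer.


Start with 73.
Step 1: Multiply by 9: 73 * 9 = 657
Step 2: Increase by 50%: 657 * 150/100 = 1971/2
Step 3: Direct prop: k = (1971/2)/9; new y = k*4 = 1971/2*4/9 = 438
Final result = 438

438


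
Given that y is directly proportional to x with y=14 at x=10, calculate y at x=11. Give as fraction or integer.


Direct proportion: y = kx
Find k: k = 14/10 = 7/5
Compute y at x=11: y = 7/5 * 11
y = 77/5

77/5


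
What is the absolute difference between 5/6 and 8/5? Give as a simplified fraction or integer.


Simplify: 5/6 = 5/6 and 8/5 = 8/5
Find common denominator: LCD = 30
Convert: 25/30 and 48/30
Difference = |25 - 48|/30 = 23/30
Simplified = 23/30

23/30


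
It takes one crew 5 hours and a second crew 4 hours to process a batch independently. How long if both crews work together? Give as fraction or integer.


Rate of A = 1/5 job per hour
Rate of B = 1/4 job per hour
Combined rate = 1/5 + 1/4
Find common denominator: (4 + 5)/(5*4) = 9/20
Combined rate = 9/20 job per hour
Time together = 1 / (9/20) = 20/9 hours

20/9


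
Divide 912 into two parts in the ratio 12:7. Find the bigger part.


Total parts = 12 + 7 = 19
Value per part = 912 / 19 = 48
First share = 12 * 48 = 576
Second share = 7 * 48 = 336
Larger share = 576

576


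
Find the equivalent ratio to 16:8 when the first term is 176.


Original ratio: 16:8
First term target: 176
Scale factor = 176 / 16 = 11
Multiply second term: 8 * 11 = 88
Equivalent ratio = 176:88

176:88


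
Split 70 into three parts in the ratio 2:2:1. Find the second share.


Ratio = 2:2:1
Total parts = 2 + 2 + 1 = 5
Value per part = 70 / 5 = 14
First share = 2 * 14 = 28
Middle share = 2 * 14 = 28
Third share = 1 * 14 = 14

28


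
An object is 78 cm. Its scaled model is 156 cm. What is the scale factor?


Original length = 78 cm
Scaled length = 156 cm
Scale factor = 156 / 78
= 2

2


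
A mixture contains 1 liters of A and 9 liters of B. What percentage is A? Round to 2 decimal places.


Volume of A = 1 L
Volume of B = 9 L
Total volume = 1 + 9 = 10 L
Percentage of A = (1/10) * 100
= 10.00%

10.00


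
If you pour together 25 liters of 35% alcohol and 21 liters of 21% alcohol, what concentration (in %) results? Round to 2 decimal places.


Solute in mixture 1 = 35% of 25 L = 25*35/100 = 35/4 L
Solute in mixture 2 = 21% of 21 L = 21*21/100 = 441/100 L
Total solute = 35/4 + 441/100 = 329/25 L
Total volume = 25 + 21 = 46 L
Final concentration = 329/25/46 * 100 = 28.61%

28.61


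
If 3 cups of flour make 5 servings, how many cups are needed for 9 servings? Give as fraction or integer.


Original: 3 cups for 5 servings
Target servings = 9
Scaling factor = 9/5
New amount = 3 * 9/5
= 27/5
= 27/5 cups

27/5


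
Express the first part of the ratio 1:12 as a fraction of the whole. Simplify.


Total parts = 1 + 12 = 13
First part fraction = 1/13
Simplify: 1/13 = 1/13

1/13


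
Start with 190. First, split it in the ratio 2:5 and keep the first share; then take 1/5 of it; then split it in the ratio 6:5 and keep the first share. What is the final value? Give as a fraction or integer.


Start with 190.
Step 1: Split 2:5, first share = 190 * 2/7 = 380/7
Step 2: Take 1/5: 380/7 * 1/5 = 76/7
Step 3: Split 6:5, first share = 76/7 * 6/11 = 456/77
Final result = 456/77

456/77


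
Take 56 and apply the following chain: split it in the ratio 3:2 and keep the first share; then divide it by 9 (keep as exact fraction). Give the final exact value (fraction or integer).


Start with 56.
Step 1: Split 3:2, first share = 56 * 3/5 = 168/5
Step 2: Divide by 9: 168/5 / 9 = 56/15
Final result = 56/15

56/15


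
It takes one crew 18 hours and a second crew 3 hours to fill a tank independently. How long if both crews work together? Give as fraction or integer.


Rate of A = 1/18 job per hour
Rate of B = 1/3 job per hour
Combined rate = 1/18 + 1/3
Find common denominator: (3 + 18)/(18*3) = 21/54
Combined rate = 7/18 job per hour
Time together = 1 / (7/18) = 18/7 hours

18/7


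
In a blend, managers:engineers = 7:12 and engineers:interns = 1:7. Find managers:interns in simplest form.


Given a:b = 7:12 and b:c = 1:7
Make b consistent. Multiply first ratio by 1: a:b = 7:12
Multiply second ratio by 12: b:c = 12:84
Now b = 12 in both, so a:b:c = 7:12:84
Therefore a:c = 7:84
Simplify by GCD: a:c = 1:12

1:12


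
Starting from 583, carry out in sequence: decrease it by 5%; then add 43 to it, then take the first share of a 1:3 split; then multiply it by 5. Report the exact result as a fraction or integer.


Start with 583.
Step 1: Decrease by 5%: 583 * 95/100 = 11077/20
Step 2: Add 43: 11077/20+43=11937/20; split 1:3 first = 11937/20*1/4 = 11937/80
Step 3: Multiply by 5: 11937/80 * 5 = 11937/16
Final result = 11937/16

11937/16


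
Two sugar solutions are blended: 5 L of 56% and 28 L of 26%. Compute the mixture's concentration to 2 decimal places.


Solute in mixture 1 = 56% of 5 L = 5*56/100 = 14/5 L
Solute in mixture 2 = 26% of 28 L = 28*26/100 = 182/25 L
Total solute = 14/5 + 182/25 = 252/25 L
Total volume = 5 + 28 = 33 L
Final concentration = 252/25/33 * 100 = 30.55%

30.55


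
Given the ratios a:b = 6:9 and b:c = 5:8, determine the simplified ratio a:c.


Given a:b = 6:9 and b:c = 5:8
Make b consistent. Multiply first ratio by 5: a:b = 30:45
Multiply second ratio by 9: b:c = 45:72
Now b = 45 in both, so a:b:c = 30:45:72
Therefore a:c = 30:72
Simplify by GCD: a:c = 5:12

5:12


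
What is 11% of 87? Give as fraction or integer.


Compute 11% of 87
Convert percentage: 11% = 11/100
Multiply: 87 * 11/100
= 957/100
= 957/100

957/100


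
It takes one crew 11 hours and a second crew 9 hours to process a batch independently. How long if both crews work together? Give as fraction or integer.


Rate of A = 1/11 job per hour
Rate of B = 1/9 job per hour
Combined rate = 1/11 + 1/9
Find common denominator: (9 + 11)/(11*9) = 20/99
Combined rate = 20/99 job per hour
Time together = 1 / (20/99) = 99/20 hours

99/20


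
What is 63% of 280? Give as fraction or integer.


Compute 63% of 280
Convert percentage: 63% = 63/100
Multiply: 280 * 63/100
= 17640/100
= 882/5

882/5


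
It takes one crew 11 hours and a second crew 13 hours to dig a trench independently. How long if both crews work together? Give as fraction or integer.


Rate of A = 1/11 job per hour
Rate of B = 1/13 job per hour
Combined rate = 1/11 + 1/13
Find common denominator: (13 + 11)/(11*13) = 24/143
Combined rate = 24/143 job per hour
Time together = 1 / (24/143) = 143/24 hours

143/24


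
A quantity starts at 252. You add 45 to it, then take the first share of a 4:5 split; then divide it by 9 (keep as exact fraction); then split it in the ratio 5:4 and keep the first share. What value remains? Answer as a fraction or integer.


Start with 252.
Step 1: Add 45: 252+45=297; split 4:5 first = 297*4/9 = 132
Step 2: Divide by 9: 132 / 9 = 44/3
Step 3: Split 5:4, first share = 44/3 * 5/9 = 220/27
Final result = 220/27

220/27


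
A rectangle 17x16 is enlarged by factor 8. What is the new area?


Original dimensions: 17 x 16
Enlargement factor = 8
New width = 17 * 8 = 136
New height = 16 * 8 = 128
New area = 136 * 128 = 17408

17408


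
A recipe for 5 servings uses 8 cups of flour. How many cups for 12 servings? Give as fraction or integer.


Original: 8 cups for 5 servings
Target servings = 12
Scaling factor = 12/5
New amount = 8 * 12/5
= 96/5
= 96/5 cups

96/5


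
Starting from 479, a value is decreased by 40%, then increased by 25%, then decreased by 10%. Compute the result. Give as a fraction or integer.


Start: 479
Step 1: decrease by 40% => multiply by 60/100
  479 * 60/100 = 1437/5
Step 2: increase by 25% => multiply by 125/100
  1437/5 * 125/100 = 1437/4
Step 3: decrease by 10% => multiply by 90/100
  1437/4 * 90/100 = 12933/40
Final value = 12933/40

12933/40


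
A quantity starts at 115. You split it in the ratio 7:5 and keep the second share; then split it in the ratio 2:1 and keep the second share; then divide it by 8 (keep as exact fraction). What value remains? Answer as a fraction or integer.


Start with 115.
Step 1: Split 7:5, second share = 115 * 5/12 = 575/12
Step 2: Split 2:1, second share = 575/12 * 1/3 = 575/36
Step 3: Divide by 8: 575/36 / 8 = 575/288
Final result = 575/288

575/288


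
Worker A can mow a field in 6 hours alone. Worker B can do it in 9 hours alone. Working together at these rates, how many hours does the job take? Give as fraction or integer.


Rate of A = 1/6 job per hour
Rate of B = 1/9 job per hour
Combined rate = 1/6 + 1/9
Find common denominator: (9 + 6)/(6*9) = 15/54
Combined rate = 5/18 job per hour
Time together = 1 / (5/18) = 18/5 hours

18/5


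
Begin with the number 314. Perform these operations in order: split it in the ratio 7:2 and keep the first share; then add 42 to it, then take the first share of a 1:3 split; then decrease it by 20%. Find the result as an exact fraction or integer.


Start with 314.
Step 1: Split 7:2, first share = 314 * 7/9 = 2198/9
Step 2: Add 42: 2198/9+42=2576/9; split 1:3 first = 2576/9*1/4 = 644/9
Step 3: Decrease by 20%: 644/9 * 80/100 = 2576/45
Final result = 2576/45

2576/45


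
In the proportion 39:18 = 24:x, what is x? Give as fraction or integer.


Setting up: 39/18 = 24/x
Cross multiply: 39 * x = 18 * 24
39x = 432
x = 432/39
x = 144/13

144/13


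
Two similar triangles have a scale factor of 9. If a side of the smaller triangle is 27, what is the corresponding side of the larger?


Similar triangles have proportional sides
Scale factor = 9
Smaller side = 27
Corresponding larger side = 27 * 9
= 243

243


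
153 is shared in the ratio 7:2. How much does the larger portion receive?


Total parts = 7 + 2 = 9
Value per part = 153 / 9 = 17
First share = 7 * 17 = 119
Second share = 2 * 17 = 34
Larger share = 119

119


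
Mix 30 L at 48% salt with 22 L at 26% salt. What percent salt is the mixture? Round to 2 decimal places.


Solute in mixture 1 = 48% of 30 L = 30*48/100 = 72/5 L
Solute in mixture 2 = 26% of 22 L = 22*26/100 = 143/25 L
Total solute = 72/5 + 143/25 = 503/25 L
Total volume = 30 + 22 = 52 L
Final concentration = 503/25/52 * 100 = 38.69%

38.69


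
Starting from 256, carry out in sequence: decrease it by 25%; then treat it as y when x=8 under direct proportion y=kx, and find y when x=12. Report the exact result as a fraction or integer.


Start with 256.
Step 1: Decrease by 25%: 256 * 75/100 = 192
Step 2: Direct prop: k = (192)/8; new y = k*12 = 192*12/8 = 288
Final result = 288

288


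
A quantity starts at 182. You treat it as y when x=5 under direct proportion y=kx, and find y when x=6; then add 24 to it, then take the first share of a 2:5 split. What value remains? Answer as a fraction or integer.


Start with 182.
Step 1: Direct prop: k = (182)/5; new y = k*6 = 182*6/5 = 1092/5
Step 2: Add 24: 1092/5+24=1212/5; split 2:5 first = 1212/5*2/7 = 2424/35
Final result = 2424/35

2424/35


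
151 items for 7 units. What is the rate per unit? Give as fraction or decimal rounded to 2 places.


Total items = 151
Number of units = 7
Unit rate = 151 / 7
= 21.57 items per unit

21.57


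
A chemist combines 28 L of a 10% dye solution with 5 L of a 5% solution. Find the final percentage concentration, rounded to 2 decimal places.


Solute in mixture 1 = 10% of 28 L = 28*10/100 = 14/5 L
Solute in mixture 2 = 5% of 5 L = 5*5/100 = 1/4 L
Total solute = 14/5 + 1/4 = 61/20 L
Total volume = 28 + 5 = 33 L
Final concentration = 61/20/33 * 100 = 9.24%

9.24


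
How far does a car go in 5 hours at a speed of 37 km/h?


Using distance = speed * time
Speed = 37 km/h
Time = 5 hours
Distance = 37 * 5
= 185 km

185


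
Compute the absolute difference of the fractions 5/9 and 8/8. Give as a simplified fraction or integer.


Simplify: 5/9 = 5/9 and 8/8 = 1
Find common denominator: LCD = 9
Convert: 5/9 and 9/9
Difference = |5 - 9|/9 = 4/9
Simplified = 4/9

4/9


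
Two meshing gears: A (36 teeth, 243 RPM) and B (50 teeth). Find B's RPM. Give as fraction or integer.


Gear ratio: teeth_A * RPM_A = teeth_B * RPM_B
36 * 243 = 50 * RPM_B
8748 = 50 * RPM_B
RPM_B = 8748 / 50
RPM_B = 4374/25

4374/25


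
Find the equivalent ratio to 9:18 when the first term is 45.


Original ratio: 9:18
First term target: 45
Scale factor = 45 / 9 = 5
Multiply second term: 18 * 5 = 90
Equivalent ratio = 45:90

45:90


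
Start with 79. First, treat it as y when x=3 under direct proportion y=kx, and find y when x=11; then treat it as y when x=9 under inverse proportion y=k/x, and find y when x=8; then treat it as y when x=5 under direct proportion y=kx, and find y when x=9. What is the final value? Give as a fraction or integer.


Start with 79.
Step 1: Direct prop: k = (79)/3; new y = k*11 = 79*11/3 = 869/3
Step 2: Inverse prop: k = (869/3)*9; new y = k/8 = 869/3*9/8 = 2607/8
Step 3: Direct prop: k = (2607/8)/5; new y = k*9 = 2607/8*9/5 = 23463/40
Final result = 23463/40

23463/40


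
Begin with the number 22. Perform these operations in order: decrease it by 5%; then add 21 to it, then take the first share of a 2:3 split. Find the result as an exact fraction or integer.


Start with 22.
Step 1: Decrease by 5%: 22 * 95/100 = 209/10
Step 2: Add 21: 209/10+21=419/10; split 2:3 first = 419/10*2/5 = 419/25
Final result = 419/25

419/25


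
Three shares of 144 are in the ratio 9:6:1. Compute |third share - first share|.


Total parts = 9 + 6 + 1 = 16
Value per part = 144 / 16 = 9
Shares: 9*9=81, 6*9=54, 1*9=9
Third share = 9, first share = 81
Difference = |9 - 81| = 72

72


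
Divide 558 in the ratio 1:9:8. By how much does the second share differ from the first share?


Total parts = 1 + 9 + 8 = 18
Value per part = 558 / 18 = 31
Shares: 1*31=31, 9*31=279, 8*31=248
Second share = 279, first share = 31
Difference = |279 - 31| = 248

248


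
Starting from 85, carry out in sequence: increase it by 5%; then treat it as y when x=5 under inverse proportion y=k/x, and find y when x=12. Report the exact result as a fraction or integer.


Start with 85.
Step 1: Increase by 5%: 85 * 105/100 = 357/4
Step 2: Inverse prop: k = (357/4)*5; new y = k/12 = 357/4*5/12 = 595/16
Final result = 595/16

595/16


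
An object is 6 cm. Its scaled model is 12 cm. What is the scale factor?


Original length = 6 cm
Scaled length = 12 cm
Scale factor = 12 / 6
= 2

2


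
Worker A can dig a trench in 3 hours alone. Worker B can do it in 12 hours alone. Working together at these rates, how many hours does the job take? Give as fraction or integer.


Rate of A = 1/3 job per hour
Rate of B = 1/12 job per hour
Combined rate = 1/3 + 1/12
Find common denominator: (12 + 3)/(3*12) = 15/36
Combined rate = 5/12 job per hour
Time together = 1 / (5/12) = 12/5 hours

12/5


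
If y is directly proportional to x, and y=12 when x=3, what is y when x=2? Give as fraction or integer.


Direct proportion: y = kx
Find k: k = 12/3 = 4
Compute y at x=2: y = 4 * 2
y = 8

8


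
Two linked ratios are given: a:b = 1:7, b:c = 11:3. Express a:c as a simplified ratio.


Given a:b = 1:7 and b:c = 11:3
Make b consistent. Multiply first ratio by 11: a:b = 11:77
Multiply second ratio by 7: b:c = 77:21
Now b = 77 in both, so a:b:c = 11:77:21
Therefore a:c = 11:21
Simplify by GCD: a:c = 11:21

11:21


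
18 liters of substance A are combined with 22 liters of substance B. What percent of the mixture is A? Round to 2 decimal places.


Volume of A = 18 L
Volume of B = 22 L
Total volume = 18 + 22 = 40 L
Percentage of A = (18/40) * 100
= 45.00%

45.00


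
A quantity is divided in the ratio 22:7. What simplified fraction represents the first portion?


Total parts = 22 + 7 = 29
First part fraction = 22/29
Simplify: 22/29 = 22/29

22/29


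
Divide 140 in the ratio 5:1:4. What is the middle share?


Ratio = 5:1:4
Total parts = 5 + 1 + 4 = 10
Value per part = 140 / 10 = 14
First share = 5 * 14 = 70
Middle share = 1 * 14 = 14
Third share = 4 * 14 = 56

14


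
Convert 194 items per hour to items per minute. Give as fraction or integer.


Converting from per hour to per minute
Rate = 194 items per hour
Divide by 60: 194/60
= 97/30 items per minute

97/30


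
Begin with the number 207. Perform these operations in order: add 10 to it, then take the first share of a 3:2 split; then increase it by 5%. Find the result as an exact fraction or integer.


Start with 207.
Step 1: Add 10: 207+10=217; split 3:2 first = 217*3/5 = 651/5
Step 2: Increase by 5%: 651/5 * 105/100 = 13671/100
Final result = 13671/100

13671/100


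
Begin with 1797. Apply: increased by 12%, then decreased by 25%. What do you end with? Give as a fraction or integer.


Start: 1797
Step 1: increase by 12% => multiply by 112/100
  1797 * 112/100 = 50316/25
Step 2: decrease by 25% => multiply by 75/100
  50316/25 * 75/100 = 37737/25
Final value = 37737/25

37737/25
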